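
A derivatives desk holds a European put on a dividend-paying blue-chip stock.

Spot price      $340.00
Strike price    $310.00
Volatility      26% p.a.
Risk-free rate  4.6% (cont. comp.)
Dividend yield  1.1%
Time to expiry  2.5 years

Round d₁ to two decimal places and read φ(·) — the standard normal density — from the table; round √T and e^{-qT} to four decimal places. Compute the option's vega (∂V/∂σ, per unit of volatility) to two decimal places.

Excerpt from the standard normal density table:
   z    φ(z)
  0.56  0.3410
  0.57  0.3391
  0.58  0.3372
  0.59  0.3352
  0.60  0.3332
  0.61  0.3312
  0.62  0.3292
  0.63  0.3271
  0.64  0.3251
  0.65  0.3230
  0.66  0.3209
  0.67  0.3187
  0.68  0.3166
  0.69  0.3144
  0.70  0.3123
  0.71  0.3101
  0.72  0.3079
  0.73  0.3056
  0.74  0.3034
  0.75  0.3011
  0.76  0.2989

T = 2.5;  σ√T = 0.4111
d₁ = [ln(340/310) + (0.046 − 0.011 + 0.26²/2)·2.5] / 0.4111 = [0.0924 + 0.1720] / 0.4111 = 0.6431 ⇒ 0.64
√T = √2.5 = 1.5811
φ(d₁) = φ(0.64) = 0.3251
exp(−qT) = exp(−0.011·2.5) = 0.9729
vega = S·exp(−qT)·φ(d₁)·√T = 340·0.9729·0.3251·1.5811 = 170.0292
(Call and put vega coincide under Black-Scholes.)

170.03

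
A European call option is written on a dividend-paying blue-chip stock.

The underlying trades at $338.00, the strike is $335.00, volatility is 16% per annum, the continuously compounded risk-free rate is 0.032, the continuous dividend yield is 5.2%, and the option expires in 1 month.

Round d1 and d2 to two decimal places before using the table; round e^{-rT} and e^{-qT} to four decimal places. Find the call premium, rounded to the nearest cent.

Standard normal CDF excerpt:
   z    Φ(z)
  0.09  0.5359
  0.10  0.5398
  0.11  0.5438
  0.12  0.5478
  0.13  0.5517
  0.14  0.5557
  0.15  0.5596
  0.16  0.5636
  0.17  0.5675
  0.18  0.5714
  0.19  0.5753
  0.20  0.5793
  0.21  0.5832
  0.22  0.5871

T = 0.08333;  σ√T = 0.0462
d₁ = [ln(338/335) + (0.032 − 0.052 + 0.16²/2)·0.08333] / 0.0462 = [0.0089 − 0.0006] / 0.0462 = 0.1800 → 0.18
d₂ = d₁ − σ√T = 0.1800 − 0.0462 = 0.1338 → 0.13
e^(−qT) = e^(−0.052·0.08333) = 0.9957;  e^(−rT) = e^(−0.032·0.08333) = 0.9973
C = 338·0.9957·N(0.18) − 335·0.9973·N(0.13) = 338·0.9957·0.5714 − 335·0.9973·0.5517 = 192.3027 − 184.3205 = 7.9822

$7.98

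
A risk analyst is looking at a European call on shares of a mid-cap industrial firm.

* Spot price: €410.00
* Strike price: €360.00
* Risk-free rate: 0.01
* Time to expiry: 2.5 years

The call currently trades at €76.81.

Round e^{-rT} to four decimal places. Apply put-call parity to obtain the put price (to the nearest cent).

€17.92

exp(−rT) = exp(−0.01·2.5) = 0.9753
Put-call parity: C − P = S − K·e^(−rT) = 410 − 360·0.9753 = 410 − 351.1080 = 58.8920
P = C − (C − P) = 76.81 − (58.8920) = 17.9180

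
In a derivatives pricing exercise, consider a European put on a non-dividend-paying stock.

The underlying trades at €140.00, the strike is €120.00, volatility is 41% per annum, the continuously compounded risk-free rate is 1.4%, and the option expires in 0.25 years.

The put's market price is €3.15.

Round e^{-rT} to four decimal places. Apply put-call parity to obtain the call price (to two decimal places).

e^(−rT) = e^(−0.014·0.25) = 0.9965
Put-call parity: C − P = S − K·e^(−rT) = 140 − 120·0.9965 = 140 − 119.5800 = 20.4200
C = P + (C − P) = 3.15 + (20.4200) = 23.5700

€23.57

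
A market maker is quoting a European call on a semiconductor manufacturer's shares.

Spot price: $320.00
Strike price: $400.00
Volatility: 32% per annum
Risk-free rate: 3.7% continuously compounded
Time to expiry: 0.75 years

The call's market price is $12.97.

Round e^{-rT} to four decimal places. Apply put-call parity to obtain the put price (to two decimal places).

exp(−rT) = exp(−0.037·0.75) = 0.9726
Put-call parity: C − P = S − K·e^(−rT) = 320 − 400·0.9726 = 320 − 389.0400 = -69.0400
P = C − (C − P) = 12.97 − (-69.0400) = 82.0100

$82.01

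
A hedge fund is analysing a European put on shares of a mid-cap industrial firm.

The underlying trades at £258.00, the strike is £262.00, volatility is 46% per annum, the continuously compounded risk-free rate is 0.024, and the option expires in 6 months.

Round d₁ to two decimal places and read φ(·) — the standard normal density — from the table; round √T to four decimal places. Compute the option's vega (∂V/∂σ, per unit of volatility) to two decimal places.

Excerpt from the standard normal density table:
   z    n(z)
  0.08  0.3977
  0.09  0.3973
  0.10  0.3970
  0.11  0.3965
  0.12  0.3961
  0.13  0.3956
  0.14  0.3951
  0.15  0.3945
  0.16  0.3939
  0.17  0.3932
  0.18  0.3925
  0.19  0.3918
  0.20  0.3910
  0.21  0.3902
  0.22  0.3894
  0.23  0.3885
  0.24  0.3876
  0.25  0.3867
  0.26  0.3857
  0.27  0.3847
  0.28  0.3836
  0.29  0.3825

71.97

T = 0.5;  σ√T = 0.3253
d₁ = [ln(258/262) + (0.024 + ½·0.46²)·0.5] / (σ√T) = (-0.0154 + 0.0649) / 0.3253 = 0.1522 ≈ 0.15
√T = √0.5 = 0.7071
φ(d₁) = φ(0.15) = 0.3945
vega = S·φ(d₁)·√T = 258·0.3945·0.7071 = 71.9693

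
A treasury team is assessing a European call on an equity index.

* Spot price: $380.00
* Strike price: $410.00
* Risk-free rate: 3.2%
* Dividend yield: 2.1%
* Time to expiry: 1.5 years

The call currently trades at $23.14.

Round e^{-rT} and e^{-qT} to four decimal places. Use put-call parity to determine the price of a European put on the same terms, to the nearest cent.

$45.69

exp(−qT) = exp(−0.021·1.5) = 0.9690;  exp(−rT) = exp(−0.032·1.5) = 0.9531
Put-call parity: C − P = S·e^(−qT) − K·e^(−rT) = 380·0.9690 − 410·0.9531 = 368.2200 − 390.7710 = -22.5510
P = C − (C − P) = 23.14 − (-22.5510) = 45.6910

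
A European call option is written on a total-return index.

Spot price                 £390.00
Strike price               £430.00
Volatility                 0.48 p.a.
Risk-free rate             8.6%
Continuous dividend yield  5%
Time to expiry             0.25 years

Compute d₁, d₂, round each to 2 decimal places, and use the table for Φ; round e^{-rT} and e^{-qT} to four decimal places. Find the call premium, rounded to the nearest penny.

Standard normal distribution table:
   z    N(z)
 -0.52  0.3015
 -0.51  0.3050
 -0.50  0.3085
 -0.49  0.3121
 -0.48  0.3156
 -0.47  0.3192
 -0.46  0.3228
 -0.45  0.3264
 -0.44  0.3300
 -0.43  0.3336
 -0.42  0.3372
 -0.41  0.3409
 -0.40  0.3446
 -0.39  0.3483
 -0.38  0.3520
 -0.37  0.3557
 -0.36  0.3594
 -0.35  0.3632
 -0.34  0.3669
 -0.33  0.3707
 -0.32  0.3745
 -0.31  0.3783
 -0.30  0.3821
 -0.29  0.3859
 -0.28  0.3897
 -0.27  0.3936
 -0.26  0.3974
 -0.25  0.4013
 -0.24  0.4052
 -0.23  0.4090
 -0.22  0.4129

T = 0.25;  σ√T = 0.2400
d₁ = [ln(390/430) + (0.086 − 0.05 + 0.48²/2)·0.25] / 0.2400 = [-0.0976 + 0.0378] / 0.2400 = -0.2493 ≈ -0.25
d₂ = d₁ − σ√T = -0.2493 − 0.2400 = -0.4893 ≈ -0.49
e^(−qT) = e^(−0.05·0.25) = 0.9876;  e^(−rT) = e^(−0.086·0.25) = 0.9787
C = 390·0.9876·N(-0.25) − 430·0.9787·N(-0.49) = 390·0.9876·0.4013 − 430·0.9787·0.3121 = 154.5663 − 131.3445 = 23.2218

£23.22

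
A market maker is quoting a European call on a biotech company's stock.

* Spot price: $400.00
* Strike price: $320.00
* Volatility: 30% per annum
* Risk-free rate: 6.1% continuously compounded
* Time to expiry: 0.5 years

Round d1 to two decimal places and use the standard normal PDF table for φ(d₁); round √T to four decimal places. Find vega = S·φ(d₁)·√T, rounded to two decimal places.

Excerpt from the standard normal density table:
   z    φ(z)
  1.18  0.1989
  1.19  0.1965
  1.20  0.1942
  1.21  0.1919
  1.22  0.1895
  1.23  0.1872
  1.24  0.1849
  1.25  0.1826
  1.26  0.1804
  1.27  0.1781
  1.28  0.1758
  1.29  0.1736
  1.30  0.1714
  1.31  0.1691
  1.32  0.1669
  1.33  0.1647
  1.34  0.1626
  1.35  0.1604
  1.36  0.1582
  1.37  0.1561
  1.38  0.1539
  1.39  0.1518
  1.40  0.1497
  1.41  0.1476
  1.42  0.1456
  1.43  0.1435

48.48

T = 0.5;  σ√T = 0.2121
d₁ = [ln(400/320) + (0.061 + 0.3²/2)·0.5] / 0.2121 = [0.2231 + 0.0530] / 0.2121 = 1.3018 which rounds to 1.30
√T = √0.5 = 0.7071
φ(d₁) = φ(1.30) = 0.1714
vega = S·φ(d₁)·√T = 400·0.1714·0.7071 = 48.4788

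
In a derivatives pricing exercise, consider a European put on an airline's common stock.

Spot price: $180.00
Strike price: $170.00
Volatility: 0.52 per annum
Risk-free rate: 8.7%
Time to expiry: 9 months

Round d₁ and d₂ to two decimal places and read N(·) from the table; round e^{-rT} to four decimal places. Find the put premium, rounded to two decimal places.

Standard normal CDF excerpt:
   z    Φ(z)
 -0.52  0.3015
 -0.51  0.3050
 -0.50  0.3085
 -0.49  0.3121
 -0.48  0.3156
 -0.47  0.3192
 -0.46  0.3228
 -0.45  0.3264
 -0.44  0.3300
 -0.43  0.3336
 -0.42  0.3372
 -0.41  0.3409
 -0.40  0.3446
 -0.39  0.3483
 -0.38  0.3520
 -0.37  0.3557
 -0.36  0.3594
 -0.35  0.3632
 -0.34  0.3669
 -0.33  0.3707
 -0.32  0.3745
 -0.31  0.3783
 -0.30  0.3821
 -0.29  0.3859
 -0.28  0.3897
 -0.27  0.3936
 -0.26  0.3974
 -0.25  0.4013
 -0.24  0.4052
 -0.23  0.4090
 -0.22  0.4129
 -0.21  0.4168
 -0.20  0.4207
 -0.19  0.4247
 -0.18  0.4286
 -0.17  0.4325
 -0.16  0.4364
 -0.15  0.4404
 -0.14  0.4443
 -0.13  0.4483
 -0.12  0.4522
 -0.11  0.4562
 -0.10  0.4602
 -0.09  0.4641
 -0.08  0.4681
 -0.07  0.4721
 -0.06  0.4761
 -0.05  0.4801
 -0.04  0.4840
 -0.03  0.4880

$20.93

T = 0.75;  σ√T = 0.4503
d₁ = [ln(180/170) + (0.087 + 0.52²/2)·0.75] / 0.4503 = [0.0572 + 0.1667] / 0.4503 = 0.4970 → 0.50
d₂ = d₁ − σ√T = 0.4970 − 0.4503 = 0.0467 → 0.05
exp(−rT) = exp(−0.087·0.75) = 0.9368
N(−d₂) = N(-0.05) = 0.4801;  N(−d₁) = N(-0.50) = 0.3085
P = 170·0.9368·0.4801 − 180·0.3085 = 76.4588 − 55.5300 = 20.9288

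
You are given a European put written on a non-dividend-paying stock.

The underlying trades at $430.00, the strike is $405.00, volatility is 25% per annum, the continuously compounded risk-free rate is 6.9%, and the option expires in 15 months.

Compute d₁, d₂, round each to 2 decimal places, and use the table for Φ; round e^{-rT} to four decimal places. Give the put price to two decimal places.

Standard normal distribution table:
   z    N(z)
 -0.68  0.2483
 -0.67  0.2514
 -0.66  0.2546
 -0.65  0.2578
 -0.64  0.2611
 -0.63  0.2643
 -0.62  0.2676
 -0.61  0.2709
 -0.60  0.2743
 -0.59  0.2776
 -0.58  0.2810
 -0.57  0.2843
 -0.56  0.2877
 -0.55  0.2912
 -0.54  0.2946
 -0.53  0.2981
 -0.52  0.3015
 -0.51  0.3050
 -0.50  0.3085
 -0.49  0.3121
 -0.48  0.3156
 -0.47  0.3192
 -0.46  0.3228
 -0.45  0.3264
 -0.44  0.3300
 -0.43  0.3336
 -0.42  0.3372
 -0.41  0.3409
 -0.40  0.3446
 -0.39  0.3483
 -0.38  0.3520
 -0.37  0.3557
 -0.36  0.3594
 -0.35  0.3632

$21.31

σ√T = 0.25·√1.25 = 0.2795
d₁ = [ln(430/405) + (0.069 + 0.25²/2)·1.25] / 0.2795 = [0.0599 + 0.1253] / 0.2795 = 0.6626 ⇒ 0.66
d₂ = d₁ − σ√T = 0.6626 − 0.2795 = 0.3831 ⇒ 0.38
e^(−rT) = e^(−0.069·1.25) = 0.9174
P = 405·0.9174·N(-0.38) − 430·N(-0.66) = 405·0.9174·0.3520 − 430·0.2546 = 130.7845 − 109.4780 = 21.3065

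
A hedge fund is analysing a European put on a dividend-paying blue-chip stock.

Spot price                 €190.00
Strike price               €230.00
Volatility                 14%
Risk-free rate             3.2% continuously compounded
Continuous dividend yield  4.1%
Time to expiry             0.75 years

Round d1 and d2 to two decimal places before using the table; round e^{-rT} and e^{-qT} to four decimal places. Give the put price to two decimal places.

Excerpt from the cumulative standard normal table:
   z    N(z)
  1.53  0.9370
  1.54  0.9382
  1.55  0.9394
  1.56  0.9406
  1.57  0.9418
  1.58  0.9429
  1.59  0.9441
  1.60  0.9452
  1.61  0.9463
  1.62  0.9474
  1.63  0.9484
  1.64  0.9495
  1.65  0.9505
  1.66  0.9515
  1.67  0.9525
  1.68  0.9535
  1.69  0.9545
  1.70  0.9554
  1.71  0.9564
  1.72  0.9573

€40.81

σ√T = 0.14 × 0.8660 = 0.1212
d₁ = [ln(190/230) + (0.032 − 0.041 + 0.14²/2)·0.75] / 0.1212 = [-0.1911 + 0.0006] / 0.1212 = -1.5708 ⇒ -1.57
d₂ = d₁ − σ√T = -1.5708 − 0.1212 = -1.6921 ⇒ -1.69
e^(−qT) = e^(−0.041·0.75) = 0.9697;  e^(−rT) = e^(−0.032·0.75) = 0.9763
N(−d₂) = N(1.69) = 0.9545;  N(−d₁) = N(1.57) = 0.9418
P = 230·0.9763·0.9545 − 190·0.9697·0.9418 = 214.3320 − 173.5201 = 40.8120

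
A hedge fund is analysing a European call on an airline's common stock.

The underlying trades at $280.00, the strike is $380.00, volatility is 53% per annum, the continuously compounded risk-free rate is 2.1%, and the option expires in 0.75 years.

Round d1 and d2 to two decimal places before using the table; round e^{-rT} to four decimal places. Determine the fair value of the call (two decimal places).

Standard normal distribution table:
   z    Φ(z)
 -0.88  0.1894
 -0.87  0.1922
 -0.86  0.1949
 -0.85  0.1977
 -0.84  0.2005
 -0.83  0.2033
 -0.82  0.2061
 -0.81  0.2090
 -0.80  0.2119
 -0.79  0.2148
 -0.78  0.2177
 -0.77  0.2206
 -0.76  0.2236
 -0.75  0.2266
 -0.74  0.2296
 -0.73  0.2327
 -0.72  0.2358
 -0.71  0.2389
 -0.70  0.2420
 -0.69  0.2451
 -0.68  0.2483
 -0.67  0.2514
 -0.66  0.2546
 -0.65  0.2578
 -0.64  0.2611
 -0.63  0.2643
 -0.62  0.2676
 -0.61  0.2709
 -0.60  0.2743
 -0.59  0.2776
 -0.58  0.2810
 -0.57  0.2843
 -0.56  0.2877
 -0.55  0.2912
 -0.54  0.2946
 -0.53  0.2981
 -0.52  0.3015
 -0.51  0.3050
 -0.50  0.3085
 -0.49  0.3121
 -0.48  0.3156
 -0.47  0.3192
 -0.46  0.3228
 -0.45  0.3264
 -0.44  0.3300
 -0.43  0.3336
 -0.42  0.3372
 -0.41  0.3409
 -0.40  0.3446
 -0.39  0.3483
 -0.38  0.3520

σ√T = 0.53 × 0.8660 = 0.4590
d₁ = [ln(280/380) + (0.021 + 0.53²/2)·0.75] / 0.4590 = [-0.3054 + 0.1211] / 0.4590 = -0.4015 ≈ -0.40
d₂ = d₁ − σ√T = -0.4015 − 0.4590 = -0.8605 ≈ -0.86
exp(−rT) = exp(−0.021·0.75) = 0.9844
N(d₁) = N(-0.40) = 0.3446;  N(d₂) = N(-0.86) = 0.1949
C = 280·0.3446 − 380·0.9844·0.1949 = 96.4880 − 72.9066 = 23.5814

$23.58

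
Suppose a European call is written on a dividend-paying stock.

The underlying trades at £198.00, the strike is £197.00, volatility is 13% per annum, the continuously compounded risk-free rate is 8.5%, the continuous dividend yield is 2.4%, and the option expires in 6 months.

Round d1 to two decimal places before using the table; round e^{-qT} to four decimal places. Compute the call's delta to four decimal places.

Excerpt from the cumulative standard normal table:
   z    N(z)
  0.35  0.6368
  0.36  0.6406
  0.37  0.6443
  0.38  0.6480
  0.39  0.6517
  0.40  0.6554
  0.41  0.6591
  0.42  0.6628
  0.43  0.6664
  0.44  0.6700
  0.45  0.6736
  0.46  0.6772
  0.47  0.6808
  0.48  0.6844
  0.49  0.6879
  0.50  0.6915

0.6585

σ√T = 0.13 × 0.7071 = 0.0919
ln(S/K) + (r − q + σ²/2)T = ln(198/197) + (0.085 − 0.024 + 0.13²/2)·0.5 = 0.0051 + 0.0347 = 0.0398
d₁ = 0.0398 / 0.0919 = 0.4328 which rounds to 0.43
N(d₁) = N(0.43) = 0.6664
Δ_call = e^(−qT)·N(d₁) = 0.9881·0.6664 = 0.6585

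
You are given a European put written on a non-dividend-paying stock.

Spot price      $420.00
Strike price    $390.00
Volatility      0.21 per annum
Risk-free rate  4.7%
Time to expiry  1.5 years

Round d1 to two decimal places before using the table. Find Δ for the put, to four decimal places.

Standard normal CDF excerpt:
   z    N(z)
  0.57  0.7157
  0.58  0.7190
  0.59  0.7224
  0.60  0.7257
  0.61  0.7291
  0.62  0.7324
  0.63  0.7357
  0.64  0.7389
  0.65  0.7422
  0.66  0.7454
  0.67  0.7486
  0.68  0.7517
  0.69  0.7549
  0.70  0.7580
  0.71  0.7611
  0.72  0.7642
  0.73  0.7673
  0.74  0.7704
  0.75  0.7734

-0.2451

σ√T = 0.21·√1.5 = 0.2572
d₁ = [ln(420/390) + (0.047 + ½·0.21²)·1.5] / (σ√T) = (0.0741 + 0.1036) / 0.2572 = 0.6908 → 0.69
N(d₁) = N(0.69) = 0.7549
Δ_put = N(d₁) − 1 = 0.7549 − 1 = -0.2451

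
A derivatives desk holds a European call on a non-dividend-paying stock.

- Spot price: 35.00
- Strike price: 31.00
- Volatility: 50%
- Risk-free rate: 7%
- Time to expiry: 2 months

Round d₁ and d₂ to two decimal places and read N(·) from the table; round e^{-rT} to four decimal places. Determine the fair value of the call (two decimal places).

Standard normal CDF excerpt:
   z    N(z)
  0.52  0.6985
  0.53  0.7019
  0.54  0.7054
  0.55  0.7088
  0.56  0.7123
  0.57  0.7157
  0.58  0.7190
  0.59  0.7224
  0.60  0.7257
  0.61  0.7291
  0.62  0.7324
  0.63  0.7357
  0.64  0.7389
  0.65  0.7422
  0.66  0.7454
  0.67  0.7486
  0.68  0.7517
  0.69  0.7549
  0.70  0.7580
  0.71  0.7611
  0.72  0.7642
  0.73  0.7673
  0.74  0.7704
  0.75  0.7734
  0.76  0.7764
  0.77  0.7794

5.35

σ√T = 0.5 × 0.4082 = 0.2041
ln(S/K) + (r + σ²/2)T = ln(35/31) + (0.07 + 0.5²/2)·0.1667 = 0.1214 + 0.0325 = 0.1539
d₁ = 0.1539 / 0.2041 = 0.7538 → 0.75
d₂ = d₁ − σ√T = 0.7538 − 0.2041 = 0.5496 → 0.55
exp(−rT) = exp(−0.07·0.1667) = 0.9884
N(d₁) = N(0.75) = 0.7734;  N(d₂) = N(0.55) = 0.7088
C = 35·0.7734 − 31·0.9884·0.7088 = 27.0690 − 21.7179 = 5.3511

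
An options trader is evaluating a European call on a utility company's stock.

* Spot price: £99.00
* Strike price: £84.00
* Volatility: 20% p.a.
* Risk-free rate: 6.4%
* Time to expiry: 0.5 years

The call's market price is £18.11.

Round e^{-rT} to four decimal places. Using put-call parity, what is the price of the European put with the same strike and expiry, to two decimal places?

e^(−rT) = e^(−0.064·0.5) = 0.9685
Put-call parity: C − P = S − K·e^(−rT) = 99 − 84·0.9685 = 99 − 81.3540 = 17.6460
P = C − (C − P) = 18.11 − (17.6460) = 0.4640

£0.46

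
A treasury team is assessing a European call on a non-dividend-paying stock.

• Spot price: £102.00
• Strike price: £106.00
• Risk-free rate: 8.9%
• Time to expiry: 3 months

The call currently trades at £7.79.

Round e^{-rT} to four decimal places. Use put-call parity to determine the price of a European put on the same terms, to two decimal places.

exp(−rT) = exp(−0.089·0.25) = 0.9780
Put-call parity: C − P = S − K·e^(−rT) = 102 − 106·0.9780 = 102 − 103.6680 = -1.6680
P = C − (C − P) = 7.79 − (-1.6680) = 9.4580

£9.46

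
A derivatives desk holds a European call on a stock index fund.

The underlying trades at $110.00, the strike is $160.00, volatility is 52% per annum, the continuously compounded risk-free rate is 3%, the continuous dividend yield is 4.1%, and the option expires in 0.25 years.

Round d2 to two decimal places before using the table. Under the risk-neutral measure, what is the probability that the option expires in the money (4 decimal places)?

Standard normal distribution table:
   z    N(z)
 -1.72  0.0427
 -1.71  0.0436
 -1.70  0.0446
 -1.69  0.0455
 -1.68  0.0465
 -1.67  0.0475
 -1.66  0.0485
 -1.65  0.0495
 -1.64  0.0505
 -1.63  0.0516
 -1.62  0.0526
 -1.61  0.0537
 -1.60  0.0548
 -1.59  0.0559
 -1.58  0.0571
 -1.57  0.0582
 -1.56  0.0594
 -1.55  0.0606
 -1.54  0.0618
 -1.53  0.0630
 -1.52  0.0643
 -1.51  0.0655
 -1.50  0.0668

0.0571

T = 0.25;  σ√T = 0.2600
d₁ = [ln(110/160) + (0.03 − 0.041 + ½·0.52²)·0.25] / (σ√T) = (-0.3747 + 0.0311) / 0.2600 = -1.3217 → -1.32
d₂ = -1.3217 − 0.2600 = -1.5817 → -1.58
Pr(exercise) under Q = N(d₂) = 0.0571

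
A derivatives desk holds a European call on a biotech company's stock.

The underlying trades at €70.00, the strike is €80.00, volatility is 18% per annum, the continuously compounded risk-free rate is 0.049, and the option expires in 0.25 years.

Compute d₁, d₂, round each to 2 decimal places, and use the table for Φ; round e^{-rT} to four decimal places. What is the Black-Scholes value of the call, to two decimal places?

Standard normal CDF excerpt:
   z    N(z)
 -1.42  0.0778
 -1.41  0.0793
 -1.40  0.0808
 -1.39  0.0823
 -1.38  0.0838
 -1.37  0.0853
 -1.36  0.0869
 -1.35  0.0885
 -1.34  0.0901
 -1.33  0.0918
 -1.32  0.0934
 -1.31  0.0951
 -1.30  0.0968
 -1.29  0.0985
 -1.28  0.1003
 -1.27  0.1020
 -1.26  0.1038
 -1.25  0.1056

€0.27

σ√T = 0.18·√0.25 = 0.0900
d₁ = [ln(70/80) + (0.049 + 0.18²/2)·0.25] / 0.0900 = [-0.1335 + 0.0163] / 0.0900 = -1.3026 ≈ -1.30
d₂ = d₁ − σ√T = -1.3026 − 0.0900 = -1.3926 ≈ -1.39
e^(−rT) = e^(−0.049·0.25) = 0.9878
N(d₁) = N(-1.30) = 0.0968;  N(d₂) = N(-1.39) = 0.0823
C = 70·0.0968 − 80·0.9878·0.0823 = 6.7760 − 6.5037 = 0.2723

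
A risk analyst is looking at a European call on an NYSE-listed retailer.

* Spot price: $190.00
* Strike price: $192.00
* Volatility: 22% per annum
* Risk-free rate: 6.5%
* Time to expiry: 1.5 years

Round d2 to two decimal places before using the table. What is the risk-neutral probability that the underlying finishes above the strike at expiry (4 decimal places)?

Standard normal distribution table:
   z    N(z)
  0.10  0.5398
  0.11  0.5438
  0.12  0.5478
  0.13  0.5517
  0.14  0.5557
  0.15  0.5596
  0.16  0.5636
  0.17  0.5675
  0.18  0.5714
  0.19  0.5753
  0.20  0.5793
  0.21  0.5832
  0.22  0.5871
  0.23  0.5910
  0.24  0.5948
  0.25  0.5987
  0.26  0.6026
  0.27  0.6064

0.5753

σ√T = 0.22 × 1.2247 = 0.2694
d₁ = [ln(190/192) + (0.065 + 0.22²/2)·1.5] / 0.2694 = [-0.0105 + 0.1338] / 0.2694 = 0.4577 which rounds to 0.46
d₂ = d₁ − σ√T = 0.4577 − 0.2694 = 0.1883 which rounds to 0.19
Pr(exercise) under Q = N(d₂) = 0.5753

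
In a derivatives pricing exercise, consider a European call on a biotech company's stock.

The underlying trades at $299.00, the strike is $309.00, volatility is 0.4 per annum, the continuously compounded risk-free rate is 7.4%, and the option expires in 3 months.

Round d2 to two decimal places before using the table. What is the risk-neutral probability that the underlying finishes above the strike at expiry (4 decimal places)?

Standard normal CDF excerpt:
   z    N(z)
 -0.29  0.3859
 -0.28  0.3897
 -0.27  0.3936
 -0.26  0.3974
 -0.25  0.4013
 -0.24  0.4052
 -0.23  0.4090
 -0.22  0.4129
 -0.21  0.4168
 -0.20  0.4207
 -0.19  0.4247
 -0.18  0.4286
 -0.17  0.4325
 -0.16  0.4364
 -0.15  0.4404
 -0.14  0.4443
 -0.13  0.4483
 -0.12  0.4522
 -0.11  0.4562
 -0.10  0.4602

σ√T = 0.4·√0.25 = 0.2000
ln(S/K) + (r + σ²/2)T = ln(299/309) + (0.074 + 0.4²/2)·0.25 = -0.0329 + 0.0385 = 0.0056
d₁ = 0.0056 / 0.2000 = 0.0280 → 0.03
d₂ = d₁ − σ√T = 0.0280 − 0.2000 = -0.1720 → -0.17
Risk-neutral Pr[S_T > K] = N(d₂) = N(-0.17) = 0.4325

0.4325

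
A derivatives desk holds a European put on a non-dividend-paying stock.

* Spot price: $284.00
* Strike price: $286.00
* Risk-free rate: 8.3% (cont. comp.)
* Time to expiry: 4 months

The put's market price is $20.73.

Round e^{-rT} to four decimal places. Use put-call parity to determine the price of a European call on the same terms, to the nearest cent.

$26.54

e^(−rT) = e^(−0.083·0.3333) = 0.9727
Put-call parity: C − P = S − K·e^(−rT) = 284 − 286·0.9727 = 284 − 278.1922 = 5.8078
C = P + (C − P) = 20.73 + (5.8078) = 26.5378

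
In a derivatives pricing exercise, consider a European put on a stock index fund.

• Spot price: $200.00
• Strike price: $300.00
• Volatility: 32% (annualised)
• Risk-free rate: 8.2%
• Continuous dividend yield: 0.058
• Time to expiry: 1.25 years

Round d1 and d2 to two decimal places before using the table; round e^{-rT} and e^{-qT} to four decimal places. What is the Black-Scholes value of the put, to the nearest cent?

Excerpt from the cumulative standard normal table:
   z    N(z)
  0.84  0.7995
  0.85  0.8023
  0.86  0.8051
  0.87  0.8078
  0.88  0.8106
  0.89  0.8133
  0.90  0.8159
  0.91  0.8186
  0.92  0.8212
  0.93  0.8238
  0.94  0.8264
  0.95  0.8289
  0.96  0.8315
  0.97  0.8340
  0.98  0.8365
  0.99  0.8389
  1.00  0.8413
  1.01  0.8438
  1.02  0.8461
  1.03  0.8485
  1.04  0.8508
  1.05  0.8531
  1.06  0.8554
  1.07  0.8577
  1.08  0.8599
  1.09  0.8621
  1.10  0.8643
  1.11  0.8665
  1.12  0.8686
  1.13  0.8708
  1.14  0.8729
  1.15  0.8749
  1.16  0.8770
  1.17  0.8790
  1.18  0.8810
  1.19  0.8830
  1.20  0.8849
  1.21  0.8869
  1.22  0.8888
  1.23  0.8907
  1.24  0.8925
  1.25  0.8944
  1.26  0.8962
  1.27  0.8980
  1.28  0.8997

$90.92

σ√T = 0.32 × 1.1180 = 0.3578
d₁ = [ln(200/300) + (0.082 − 0.058 + ½·0.32²)·1.25] / (σ√T) = (-0.4055 + 0.0940) / 0.3578 = -0.8706 ⇒ -0.87
d₂ = -0.8706 − 0.3578 = -1.2283 ⇒ -1.23
exp(−qT) = exp(−0.058·1.25) = 0.9301;  exp(−rT) = exp(−0.082·1.25) = 0.9026
P = 300·0.9026·N(1.23) − 200·0.9301·N(0.87) = 300·0.9026·0.8907 − 200·0.9301·0.8078 = 241.1837 − 150.2670 = 90.9168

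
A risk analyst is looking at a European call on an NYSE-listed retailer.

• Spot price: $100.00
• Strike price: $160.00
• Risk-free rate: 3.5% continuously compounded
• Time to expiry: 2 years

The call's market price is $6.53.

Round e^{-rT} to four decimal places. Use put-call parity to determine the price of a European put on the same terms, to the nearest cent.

$55.71

exp(−rT) = exp(−0.035·2) = 0.9324
Put-call parity: C − P = S − K·e^(−rT) = 100 − 160·0.9324 = 100 − 149.1840 = -49.1840
P = C − (C − P) = 6.53 − (-49.1840) = 55.7140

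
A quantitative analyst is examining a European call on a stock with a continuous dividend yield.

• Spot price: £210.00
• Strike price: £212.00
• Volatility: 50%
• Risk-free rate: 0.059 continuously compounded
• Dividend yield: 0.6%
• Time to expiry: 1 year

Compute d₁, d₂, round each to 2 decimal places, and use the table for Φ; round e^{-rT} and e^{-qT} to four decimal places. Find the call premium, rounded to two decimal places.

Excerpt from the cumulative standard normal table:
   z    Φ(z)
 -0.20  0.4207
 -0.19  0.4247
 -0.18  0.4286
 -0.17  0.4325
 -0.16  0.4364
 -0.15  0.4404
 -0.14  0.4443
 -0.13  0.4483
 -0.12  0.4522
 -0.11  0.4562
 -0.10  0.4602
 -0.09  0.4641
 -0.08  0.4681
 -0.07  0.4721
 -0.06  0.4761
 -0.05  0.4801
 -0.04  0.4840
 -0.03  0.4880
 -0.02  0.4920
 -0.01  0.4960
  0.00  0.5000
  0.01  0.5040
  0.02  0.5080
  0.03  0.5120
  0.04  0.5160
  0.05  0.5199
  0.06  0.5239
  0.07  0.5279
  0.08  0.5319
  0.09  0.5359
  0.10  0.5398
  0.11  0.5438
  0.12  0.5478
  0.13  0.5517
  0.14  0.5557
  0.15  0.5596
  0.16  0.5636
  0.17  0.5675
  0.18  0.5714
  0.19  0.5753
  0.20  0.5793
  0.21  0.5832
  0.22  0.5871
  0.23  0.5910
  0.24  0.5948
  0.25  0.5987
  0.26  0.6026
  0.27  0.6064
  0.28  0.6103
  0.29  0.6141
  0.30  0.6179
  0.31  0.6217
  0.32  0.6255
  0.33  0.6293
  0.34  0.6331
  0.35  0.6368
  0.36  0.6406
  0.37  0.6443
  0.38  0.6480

£44.94

T = 1;  σ√T = 0.5000
d₁ = [ln(210/212) + (0.059 − 0.006 + ½·0.5²)·1] / (σ√T) = (-0.0095 + 0.1780) / 0.5000 = 0.3370 → 0.34
d₂ = 0.3370 − 0.5000 = -0.1630 → -0.16
e^(−qT) = e^(−0.006·1) = 0.9940;  e^(−rT) = e^(−0.059·1) = 0.9427
N(d₁) = N(0.34) = 0.6331;  N(d₂) = N(-0.16) = 0.4364
C = 210·0.9940·0.6331 − 212·0.9427·0.4364 = 132.1533 − 87.2156 = 44.9377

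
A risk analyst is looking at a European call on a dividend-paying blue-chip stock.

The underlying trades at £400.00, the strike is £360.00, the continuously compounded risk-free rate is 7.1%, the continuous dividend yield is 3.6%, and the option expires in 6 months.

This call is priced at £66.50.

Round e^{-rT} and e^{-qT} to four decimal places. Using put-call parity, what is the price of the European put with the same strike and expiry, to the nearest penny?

exp(−qT) = exp(−0.036·0.5) = 0.9822;  exp(−rT) = exp(−0.071·0.5) = 0.9651
Put-call parity: C − P = S·e^(−qT) − K·e^(−rT) = 400·0.9822 − 360·0.9651 = 392.8800 − 347.4360 = 45.4440
P = C − (C − P) = 66.50 − (45.4440) = 21.0560

£21.06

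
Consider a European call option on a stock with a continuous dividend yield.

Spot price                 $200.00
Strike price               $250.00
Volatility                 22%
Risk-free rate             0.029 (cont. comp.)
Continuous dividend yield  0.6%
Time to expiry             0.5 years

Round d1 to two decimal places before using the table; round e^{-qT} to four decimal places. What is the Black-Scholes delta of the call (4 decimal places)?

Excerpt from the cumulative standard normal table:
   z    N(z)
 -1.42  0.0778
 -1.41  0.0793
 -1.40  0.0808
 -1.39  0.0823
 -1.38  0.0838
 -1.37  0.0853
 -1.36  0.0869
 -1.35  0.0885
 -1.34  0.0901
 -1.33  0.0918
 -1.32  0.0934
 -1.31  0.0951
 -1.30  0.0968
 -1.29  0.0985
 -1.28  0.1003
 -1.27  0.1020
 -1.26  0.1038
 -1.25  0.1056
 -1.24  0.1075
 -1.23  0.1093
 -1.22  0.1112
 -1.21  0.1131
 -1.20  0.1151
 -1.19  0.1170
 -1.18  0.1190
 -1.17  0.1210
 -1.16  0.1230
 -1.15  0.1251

0.1000

T = 0.5;  σ√T = 0.1556
d₁ = [ln(200/250) + (0.029 − 0.006 + 0.22²/2)·0.5] / 0.1556 = [-0.2231 + 0.0236] / 0.1556 = -1.2827 ≈ -1.28
N(d₁) = N(-1.28) = 0.1003
Δ_call = exp(−qT)·N(d₁) = 0.9970·0.1003 = 0.1000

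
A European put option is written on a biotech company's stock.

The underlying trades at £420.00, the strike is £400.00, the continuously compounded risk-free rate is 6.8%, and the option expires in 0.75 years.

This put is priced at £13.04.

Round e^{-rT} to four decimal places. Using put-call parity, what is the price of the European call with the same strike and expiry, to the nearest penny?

£52.92

exp(−rT) = exp(−0.068·0.75) = 0.9503
Put-call parity: C − P = S − K·e^(−rT) = 420 − 400·0.9503 = 420 − 380.1200 = 39.8800
C = P + (C − P) = 13.04 + (39.8800) = 52.9200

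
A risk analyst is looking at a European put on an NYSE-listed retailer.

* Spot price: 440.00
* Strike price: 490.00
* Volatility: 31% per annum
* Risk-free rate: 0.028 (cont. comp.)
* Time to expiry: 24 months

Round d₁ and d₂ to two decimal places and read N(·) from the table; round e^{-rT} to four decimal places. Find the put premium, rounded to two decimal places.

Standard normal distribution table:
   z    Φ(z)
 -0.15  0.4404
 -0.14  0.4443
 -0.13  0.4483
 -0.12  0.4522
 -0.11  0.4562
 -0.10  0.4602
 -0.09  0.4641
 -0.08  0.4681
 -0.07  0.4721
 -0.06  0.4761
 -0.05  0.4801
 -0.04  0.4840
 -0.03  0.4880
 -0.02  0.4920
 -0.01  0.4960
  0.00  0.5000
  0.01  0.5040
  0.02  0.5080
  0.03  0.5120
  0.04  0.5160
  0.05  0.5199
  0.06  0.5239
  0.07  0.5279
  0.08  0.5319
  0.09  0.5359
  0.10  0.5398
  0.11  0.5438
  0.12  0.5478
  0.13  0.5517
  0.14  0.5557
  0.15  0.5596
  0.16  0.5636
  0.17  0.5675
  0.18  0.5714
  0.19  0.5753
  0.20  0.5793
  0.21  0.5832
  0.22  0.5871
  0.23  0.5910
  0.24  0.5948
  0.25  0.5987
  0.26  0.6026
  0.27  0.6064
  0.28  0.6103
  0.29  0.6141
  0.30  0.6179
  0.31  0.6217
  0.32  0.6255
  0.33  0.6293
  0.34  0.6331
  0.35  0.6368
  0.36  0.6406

σ√T = 0.31 × 1.4142 = 0.4384
d₁ = [ln(440/490) + (0.028 + 0.31²/2)·2] / 0.4384 = [-0.1076 + 0.1521] / 0.4384 = 0.1014 ⇒ 0.10
d₂ = d₁ − σ√T = 0.1014 − 0.4384 = -0.3370 ⇒ -0.34
exp(−rT) = exp(−0.028·2) = 0.9455
N(−d₂) = N(0.34) = 0.6331;  N(−d₁) = N(-0.10) = 0.4602
P = 490·0.9455·0.6331 − 440·0.4602 = 293.3121 − 202.4880 = 90.8241

90.82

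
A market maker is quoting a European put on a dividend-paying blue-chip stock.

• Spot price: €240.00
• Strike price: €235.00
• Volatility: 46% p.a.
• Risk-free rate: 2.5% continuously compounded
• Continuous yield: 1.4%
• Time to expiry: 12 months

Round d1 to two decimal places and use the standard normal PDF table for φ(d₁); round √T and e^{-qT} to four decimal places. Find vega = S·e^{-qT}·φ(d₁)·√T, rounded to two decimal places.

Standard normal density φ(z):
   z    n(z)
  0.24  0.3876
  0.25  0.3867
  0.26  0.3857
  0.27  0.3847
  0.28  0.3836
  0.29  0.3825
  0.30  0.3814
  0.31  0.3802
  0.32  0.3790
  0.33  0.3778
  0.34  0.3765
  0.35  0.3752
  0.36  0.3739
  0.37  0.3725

90.26

T = 1;  σ√T = 0.4600
d₁ = [ln(240/235) + (0.025 − 0.014 + 0.46²/2)·1] / 0.4600 = [0.0211 + 0.1168] / 0.4600 = 0.2997 ≈ 0.30
√T = √1 = 1.0000
φ(d₁) = φ(0.30) = 0.3814
exp(−qT) = exp(−0.014·1) = 0.9861
vega = S·exp(−qT)·φ(d₁)·√T = 240·0.9861·0.3814·1.0000 = 90.2636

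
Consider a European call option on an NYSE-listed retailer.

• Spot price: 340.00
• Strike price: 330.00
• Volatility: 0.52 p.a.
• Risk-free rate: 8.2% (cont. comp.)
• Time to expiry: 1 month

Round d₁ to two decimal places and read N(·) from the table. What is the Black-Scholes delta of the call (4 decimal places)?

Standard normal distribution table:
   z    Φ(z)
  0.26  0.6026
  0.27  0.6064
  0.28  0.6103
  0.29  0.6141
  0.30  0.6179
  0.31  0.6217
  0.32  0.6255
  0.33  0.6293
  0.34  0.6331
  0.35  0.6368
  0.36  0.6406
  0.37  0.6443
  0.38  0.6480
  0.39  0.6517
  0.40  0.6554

T = 0.08333;  σ√T = 0.1501
d₁ = [ln(340/330) + (0.082 + 0.52²/2)·0.08333] / 0.1501 = [0.0299 + 0.0181] / 0.1501 = 0.3194 → 0.32
N(d₁) = N(0.32) = 0.6255
Δ_call = N(d₁) = 0.6255

0.6255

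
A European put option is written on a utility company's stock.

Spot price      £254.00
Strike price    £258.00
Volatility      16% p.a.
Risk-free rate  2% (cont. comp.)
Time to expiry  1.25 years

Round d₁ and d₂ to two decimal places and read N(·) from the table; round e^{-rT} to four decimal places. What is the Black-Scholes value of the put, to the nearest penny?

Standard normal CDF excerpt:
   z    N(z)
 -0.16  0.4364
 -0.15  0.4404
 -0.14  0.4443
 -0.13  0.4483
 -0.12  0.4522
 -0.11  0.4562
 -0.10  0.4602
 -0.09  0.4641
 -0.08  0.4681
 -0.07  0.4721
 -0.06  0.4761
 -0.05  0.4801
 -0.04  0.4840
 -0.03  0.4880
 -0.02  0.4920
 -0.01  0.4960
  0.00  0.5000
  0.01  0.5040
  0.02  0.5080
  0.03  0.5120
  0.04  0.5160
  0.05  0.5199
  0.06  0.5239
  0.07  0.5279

£16.99

σ√T = 0.16 × 1.1180 = 0.1789
d₁ = [ln(254/258) + (0.02 + 0.16²/2)·1.25] / 0.1789 = [-0.0156 + 0.0410] / 0.1789 = 0.1418 ⇒ 0.14
d₂ = d₁ − σ√T = 0.1418 − 0.1789 = -0.0370 ⇒ -0.04
exp(−rT) = exp(−0.02·1.25) = 0.9753
P = 258·0.9753·N(0.04) − 254·N(-0.14) = 258·0.9753·0.5160 − 254·0.4443 = 129.8397 − 112.8522 = 16.9875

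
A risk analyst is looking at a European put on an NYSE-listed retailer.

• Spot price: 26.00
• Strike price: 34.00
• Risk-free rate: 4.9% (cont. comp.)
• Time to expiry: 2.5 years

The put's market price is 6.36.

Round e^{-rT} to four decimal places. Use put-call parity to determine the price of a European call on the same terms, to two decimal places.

2.28

exp(−rT) = exp(−0.049·2.5) = 0.8847
Put-call parity: C − P = S − K·e^(−rT) = 26 − 34·0.8847 = 26 − 30.0798 = -4.0798
C = P + (C − P) = 6.36 + (-4.0798) = 2.2802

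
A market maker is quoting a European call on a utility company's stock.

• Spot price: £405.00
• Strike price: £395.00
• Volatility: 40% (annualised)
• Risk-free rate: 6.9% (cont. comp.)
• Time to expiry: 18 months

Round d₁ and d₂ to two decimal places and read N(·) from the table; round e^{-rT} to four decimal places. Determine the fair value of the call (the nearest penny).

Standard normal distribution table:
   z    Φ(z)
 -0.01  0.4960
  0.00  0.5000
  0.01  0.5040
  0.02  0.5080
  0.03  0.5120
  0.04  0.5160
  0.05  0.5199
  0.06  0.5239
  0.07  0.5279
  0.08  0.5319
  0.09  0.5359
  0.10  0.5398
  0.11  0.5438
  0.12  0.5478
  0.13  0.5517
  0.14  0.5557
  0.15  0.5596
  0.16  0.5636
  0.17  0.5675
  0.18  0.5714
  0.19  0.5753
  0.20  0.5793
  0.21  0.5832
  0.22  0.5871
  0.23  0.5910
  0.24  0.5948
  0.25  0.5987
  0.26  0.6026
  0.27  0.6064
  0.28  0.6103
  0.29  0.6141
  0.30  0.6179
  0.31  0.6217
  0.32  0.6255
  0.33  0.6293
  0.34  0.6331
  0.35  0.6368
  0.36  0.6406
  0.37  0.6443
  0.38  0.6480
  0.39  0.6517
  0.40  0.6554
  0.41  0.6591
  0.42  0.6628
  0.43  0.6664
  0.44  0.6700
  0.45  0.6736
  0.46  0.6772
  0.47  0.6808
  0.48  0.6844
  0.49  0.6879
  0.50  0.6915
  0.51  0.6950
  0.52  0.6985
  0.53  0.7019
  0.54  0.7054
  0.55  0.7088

£100.54

σ√T = 0.4·√1.5 = 0.4899
ln(S/K) + (r + σ²/2)T = ln(405/395) + (0.069 + 0.4²/2)·1.5 = 0.0250 + 0.2235 = 0.2485
d₁ = 0.2485 / 0.4899 = 0.5073 which rounds to 0.51
d₂ = d₁ − σ√T = 0.5073 − 0.4899 = 0.0174 which rounds to 0.02
e^(−rT) = e^(−0.069·1.5) = 0.9017
C = 405·N(0.51) − 395·0.9017·N(0.02) = 405·0.6950 − 395·0.9017·0.5080 = 281.4750 − 180.9351 = 100.5399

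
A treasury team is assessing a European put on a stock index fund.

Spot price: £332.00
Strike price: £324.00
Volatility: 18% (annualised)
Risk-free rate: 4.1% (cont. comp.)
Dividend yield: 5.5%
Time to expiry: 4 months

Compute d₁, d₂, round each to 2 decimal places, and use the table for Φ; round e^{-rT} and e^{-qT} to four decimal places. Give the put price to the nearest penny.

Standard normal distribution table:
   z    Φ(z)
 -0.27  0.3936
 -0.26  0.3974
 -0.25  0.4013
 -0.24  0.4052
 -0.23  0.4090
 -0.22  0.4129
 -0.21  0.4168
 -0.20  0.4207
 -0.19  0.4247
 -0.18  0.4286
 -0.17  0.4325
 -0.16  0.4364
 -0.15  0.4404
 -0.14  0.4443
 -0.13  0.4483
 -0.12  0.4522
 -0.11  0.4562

σ√T = 0.18 × 0.5774 = 0.1039
d₁ = [ln(332/324) + (0.041 − 0.055 + 0.18²/2)·0.3333] / 0.1039 = [0.0244 + 0.0007] / 0.1039 = 0.2418 → 0.24
d₂ = d₁ − σ√T = 0.2418 − 0.1039 = 0.1378 → 0.14
e^(−qT) = e^(−0.055·0.3333) = 0.9818;  e^(−rT) = e^(−0.041·0.3333) = 0.9864
P = 324·0.9864·N(-0.14) − 332·0.9818·N(-0.24) = 324·0.9864·0.4443 − 332·0.9818·0.4052 = 141.9954 − 132.0780 = 9.9174

£9.92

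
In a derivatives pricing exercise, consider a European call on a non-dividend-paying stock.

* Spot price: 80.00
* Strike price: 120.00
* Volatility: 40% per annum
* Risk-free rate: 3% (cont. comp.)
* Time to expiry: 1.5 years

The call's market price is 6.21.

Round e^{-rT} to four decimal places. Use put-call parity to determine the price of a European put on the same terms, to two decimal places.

exp(−rT) = exp(−0.03·1.5) = 0.9560
Put-call parity: C − P = S − K·e^(−rT) = 80 − 120·0.9560 = 80 − 114.7200 = -34.7200
P = C − (C − P) = 6.21 − (-34.7200) = 40.9300

40.93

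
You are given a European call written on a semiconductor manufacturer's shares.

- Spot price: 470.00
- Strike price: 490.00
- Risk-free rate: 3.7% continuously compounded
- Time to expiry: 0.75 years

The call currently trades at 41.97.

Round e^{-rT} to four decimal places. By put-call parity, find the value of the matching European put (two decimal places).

e^(−rT) = e^(−0.037·0.75) = 0.9726
Put-call parity: C − P = S − K·e^(−rT) = 470 − 490·0.9726 = 470 − 476.5740 = -6.5740
P = C − (C − P) = 41.97 − (-6.5740) = 48.5440

48.54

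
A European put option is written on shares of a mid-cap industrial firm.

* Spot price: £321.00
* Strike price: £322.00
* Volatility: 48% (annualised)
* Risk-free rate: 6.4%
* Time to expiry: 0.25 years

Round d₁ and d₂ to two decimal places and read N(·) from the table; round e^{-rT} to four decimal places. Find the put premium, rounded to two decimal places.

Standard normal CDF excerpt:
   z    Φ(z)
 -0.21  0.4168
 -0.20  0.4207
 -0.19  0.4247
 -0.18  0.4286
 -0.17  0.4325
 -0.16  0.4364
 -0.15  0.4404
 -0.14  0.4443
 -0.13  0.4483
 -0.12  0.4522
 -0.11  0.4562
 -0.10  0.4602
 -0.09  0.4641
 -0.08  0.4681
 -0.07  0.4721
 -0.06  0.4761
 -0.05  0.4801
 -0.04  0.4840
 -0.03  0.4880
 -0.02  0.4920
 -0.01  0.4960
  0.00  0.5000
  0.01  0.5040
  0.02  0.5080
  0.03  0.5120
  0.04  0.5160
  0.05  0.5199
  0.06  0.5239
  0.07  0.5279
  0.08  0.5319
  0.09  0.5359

£28.45

T = 0.25;  σ√T = 0.2400
d₁ = [ln(321/322) + (0.064 + 0.48²/2)·0.25] / 0.2400 = [-0.0031 + 0.0448] / 0.2400 = 0.1737 ≈ 0.17
d₂ = d₁ − σ√T = 0.1737 − 0.2400 = -0.0663 ≈ -0.07
exp(−rT) = exp(−0.064·0.25) = 0.9841
N(−d₂) = N(0.07) = 0.5279;  N(−d₁) = N(-0.17) = 0.4325
P = 322·0.9841·0.5279 − 321·0.4325 = 167.2811 − 138.8325 = 28.4486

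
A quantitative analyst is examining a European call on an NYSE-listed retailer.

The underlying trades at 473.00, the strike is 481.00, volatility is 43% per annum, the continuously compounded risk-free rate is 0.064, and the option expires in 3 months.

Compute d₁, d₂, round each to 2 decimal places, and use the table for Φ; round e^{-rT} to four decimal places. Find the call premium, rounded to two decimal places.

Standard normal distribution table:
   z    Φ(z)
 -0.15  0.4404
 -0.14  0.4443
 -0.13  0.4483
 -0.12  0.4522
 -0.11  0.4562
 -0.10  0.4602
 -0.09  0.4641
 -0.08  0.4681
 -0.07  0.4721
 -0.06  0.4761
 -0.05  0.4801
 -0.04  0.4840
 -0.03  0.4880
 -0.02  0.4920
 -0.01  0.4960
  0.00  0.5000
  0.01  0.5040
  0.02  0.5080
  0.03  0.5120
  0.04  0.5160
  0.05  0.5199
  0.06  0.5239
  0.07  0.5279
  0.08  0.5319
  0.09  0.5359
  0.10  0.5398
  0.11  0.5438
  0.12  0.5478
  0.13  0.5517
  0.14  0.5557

39.38

σ√T = 0.43·√0.25 = 0.2150
d₁ = [ln(473/481) + (0.064 + ½·0.43²)·0.25] / (σ√T) = (-0.0168 + 0.0391) / 0.2150 = 0.1039 ≈ 0.10
d₂ = 0.1039 − 0.2150 = -0.1111 ≈ -0.11
exp(−rT) = exp(−0.064·0.25) = 0.9841
C = 473·N(0.10) − 481·0.9841·N(-0.11) = 473·0.5398 − 481·0.9841·0.4562 = 255.3254 − 215.9432 = 39.3822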